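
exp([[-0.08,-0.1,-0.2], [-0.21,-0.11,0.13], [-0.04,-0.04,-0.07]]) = [[0.94, -0.09, -0.19], [-0.19, 0.9, 0.14], [-0.03, -0.03, 0.93]]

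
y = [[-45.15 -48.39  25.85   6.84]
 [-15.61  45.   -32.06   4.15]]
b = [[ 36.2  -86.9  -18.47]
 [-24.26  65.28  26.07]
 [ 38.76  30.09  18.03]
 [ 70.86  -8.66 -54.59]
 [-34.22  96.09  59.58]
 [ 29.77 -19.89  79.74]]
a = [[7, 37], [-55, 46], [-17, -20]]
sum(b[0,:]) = -69.17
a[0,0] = 7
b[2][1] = 30.09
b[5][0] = 29.77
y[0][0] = -45.15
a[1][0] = -55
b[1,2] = 26.07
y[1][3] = 4.15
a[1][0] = -55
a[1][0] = -55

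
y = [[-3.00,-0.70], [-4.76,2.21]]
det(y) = -9.96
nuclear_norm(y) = 7.55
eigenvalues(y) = [-3.58, 2.79]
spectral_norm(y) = 5.84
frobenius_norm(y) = 6.09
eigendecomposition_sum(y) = [[-3.25, -0.39],  [-2.68, -0.32]] + [[0.25, -0.31], [-2.08, 2.53]]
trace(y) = -0.79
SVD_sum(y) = [[-2.57, 0.75], [-4.98, 1.46]] + [[-0.43,-1.45], [0.22,0.75]]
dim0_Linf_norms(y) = [4.76, 2.21]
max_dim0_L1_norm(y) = 7.76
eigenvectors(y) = [[-0.77,0.12], [-0.64,-0.99]]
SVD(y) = [[-0.46,-0.89], [-0.89,0.46]] @ diag([5.841522787267348, 1.705377238571075]) @ [[0.96,-0.28], [0.28,0.96]]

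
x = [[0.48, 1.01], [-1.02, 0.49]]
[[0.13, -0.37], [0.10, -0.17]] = x @ [[-0.03, -0.01], [0.14, -0.36]]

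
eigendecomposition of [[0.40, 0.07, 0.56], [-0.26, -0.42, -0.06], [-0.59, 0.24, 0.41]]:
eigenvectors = [[(0.03-0.67j), 0.03+0.67j, (-0.07+0j)], [(0.06+0.17j), 0.06-0.17j, (-0.97+0j)], [(0.72+0j), 0.72-0.00j, 0.23+0.00j]]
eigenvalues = [(0.41+0.61j), (0.41-0.61j), (-0.43+0j)]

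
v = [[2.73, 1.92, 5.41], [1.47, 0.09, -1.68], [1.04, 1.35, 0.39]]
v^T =[[2.73, 1.47, 1.04],[1.92, 0.09, 1.35],[5.41, -1.68, 0.39]]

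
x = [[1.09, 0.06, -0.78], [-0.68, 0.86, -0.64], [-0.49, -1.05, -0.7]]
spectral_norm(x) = 1.39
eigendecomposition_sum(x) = [[(-0.11+0j),-0.15+0.00j,(-0.31-0j)], [(-0.14+0j),(-0.19+0j),(-0.39-0j)], [(-0.34+0j),-0.47+0.00j,(-0.98-0j)]] + [[(0.6+0.14j), 0.11-0.55j, (-0.23+0.17j)], [-0.27+0.57j, 0.52+0.23j, -0.12-0.27j], [-0.08-0.32j, (-0.29+0.08j), (0.14+0.07j)]] + [[0.60-0.14j, 0.11+0.55j, (-0.23-0.17j)],[-0.27-0.57j, (0.52-0.23j), (-0.12+0.27j)],[-0.08+0.32j, (-0.29-0.08j), (0.14-0.07j)]]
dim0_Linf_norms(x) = [1.09, 1.05, 0.78]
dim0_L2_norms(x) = [1.37, 1.36, 1.23]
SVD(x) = [[-0.73, 0.48, -0.49],[0.58, 0.06, -0.81],[-0.36, -0.88, -0.32]] @ diag([1.3879039542549851, 1.367140933266724, 1.2037226766784654]) @ [[-0.73, 0.60, 0.32],  [0.66, 0.73, 0.15],  [0.15, -0.32, 0.93]]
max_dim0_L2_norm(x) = 1.37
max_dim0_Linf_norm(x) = 1.09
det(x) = -2.28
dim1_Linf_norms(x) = [1.09, 0.86, 1.05]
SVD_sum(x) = [[0.75, -0.61, -0.33], [-0.59, 0.48, 0.26], [0.36, -0.29, -0.16]] + [[0.43, 0.48, 0.1], [0.06, 0.06, 0.01], [-0.79, -0.88, -0.18]] + [[-0.09, 0.19, -0.55], [-0.15, 0.32, -0.91], [-0.06, 0.13, -0.36]]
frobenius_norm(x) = 2.29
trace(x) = 1.25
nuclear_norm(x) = 3.96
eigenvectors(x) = [[(0.28+0j),-0.14-0.64j,(-0.14+0.64j)], [(0.36+0j),(0.67+0j),(0.67-0j)], [(0.89+0j),-0.27+0.22j,(-0.27-0.22j)]]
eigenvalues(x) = [(-1.28+0j), (1.26+0.44j), (1.26-0.44j)]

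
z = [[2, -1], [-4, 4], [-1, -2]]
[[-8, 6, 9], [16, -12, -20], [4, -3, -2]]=z@ [[-4, 3, 4], [0, 0, -1]]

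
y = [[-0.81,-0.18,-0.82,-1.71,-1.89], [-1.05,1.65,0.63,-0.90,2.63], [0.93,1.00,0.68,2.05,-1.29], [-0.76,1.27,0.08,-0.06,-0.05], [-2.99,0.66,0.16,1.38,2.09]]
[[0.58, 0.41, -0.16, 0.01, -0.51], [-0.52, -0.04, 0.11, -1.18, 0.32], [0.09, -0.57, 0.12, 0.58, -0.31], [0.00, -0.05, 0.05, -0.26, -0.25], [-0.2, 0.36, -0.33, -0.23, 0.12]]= y @ [[-0.17,-0.21,0.2,0.03,0.07], [-0.13,-0.17,0.18,-0.17,-0.16], [0.26,-0.05,-0.27,-0.17,0.14], [-0.07,-0.09,0.02,0.29,-0.02], [-0.27,-0.01,0.08,-0.19,0.21]]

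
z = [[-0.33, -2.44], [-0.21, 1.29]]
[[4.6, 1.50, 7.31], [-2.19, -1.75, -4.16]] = z@[[-0.63, 2.49, 0.78], [-1.80, -0.95, -3.1]]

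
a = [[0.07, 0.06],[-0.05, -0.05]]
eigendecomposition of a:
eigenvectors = [[0.86, -0.58], [-0.51, 0.82]]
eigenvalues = [0.03, -0.01]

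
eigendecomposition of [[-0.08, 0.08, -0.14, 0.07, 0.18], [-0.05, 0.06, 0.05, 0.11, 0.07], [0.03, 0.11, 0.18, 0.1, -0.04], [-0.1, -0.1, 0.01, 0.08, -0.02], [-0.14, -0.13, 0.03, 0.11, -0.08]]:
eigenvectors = [[(-0.65+0j), (-0.65-0j), (0.29+0j), 0.07+0.00j, (-0.68+0j)],[-0.30-0.02j, -0.30+0.02j, -0.39+0.00j, (-0.45+0j), 0.25+0.00j],[(0.09+0.2j), 0.09-0.20j, -0.88+0.00j, (0.48+0j), (0.33+0j)],[(-0.09-0.38j), -0.09+0.38j, (0.02+0j), -0.27+0.00j, (-0.61+0j)],[0.00-0.53j, 0.53j, -0.05+0.00j, (0.7+0j), 0.06+0.00j]]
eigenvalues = [(-0.02+0.23j), (-0.02-0.23j), (0.21+0j), (-0.03+0j), (0.01+0j)]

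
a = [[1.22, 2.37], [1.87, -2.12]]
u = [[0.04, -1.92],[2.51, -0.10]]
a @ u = [[6.0, -2.58], [-5.25, -3.38]]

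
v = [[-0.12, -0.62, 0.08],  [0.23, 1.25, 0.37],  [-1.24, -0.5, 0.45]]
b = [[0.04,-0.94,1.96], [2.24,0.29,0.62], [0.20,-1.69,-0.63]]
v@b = [[-1.38, -0.20, -0.67],  [2.88, -0.48, 0.99],  [-1.08, 0.26, -3.02]]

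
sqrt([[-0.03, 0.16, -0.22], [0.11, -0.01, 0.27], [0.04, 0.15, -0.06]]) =[[0.02+0.12j, (0.02-0.26j), (0.01+0.38j)], [0.19-0.08j, 0.30+0.25j, (0.16-0.37j)], [0.12+0.00j, 0.19-0.15j, (0.11+0.22j)]]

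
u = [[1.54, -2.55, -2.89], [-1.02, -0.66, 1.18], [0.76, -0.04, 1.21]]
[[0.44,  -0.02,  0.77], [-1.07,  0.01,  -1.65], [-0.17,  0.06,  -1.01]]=u @ [[0.36, 0.03, 0.11], [0.44, -0.01, 0.76], [-0.35, 0.03, -0.88]]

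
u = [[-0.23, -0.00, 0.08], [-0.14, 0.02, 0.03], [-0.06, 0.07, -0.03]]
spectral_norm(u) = 0.29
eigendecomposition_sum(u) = [[(-0.22+0j), -0.03-0.00j, 0.09-0.00j], [-0.12+0.00j, (-0.02-0j), 0.05-0.00j], [(-0.02+0j), -0.00-0.00j, 0.01-0.00j]] + [[-0.01-0.00j,  (0.01+0.01j),  -0.01-0.00j], [-0.01-0.01j,  0.02+0.02j,  (-0.01-0j)], [(-0.02-0.01j),  0.04+0.02j,  (-0.02-0j)]] + [[(-0.01+0j), (0.01-0.01j), -0.01+0.00j], [-0.01+0.01j, 0.02-0.02j, (-0.01+0j)], [-0.02+0.01j, (0.04-0.02j), -0.02+0.00j]]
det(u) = -0.00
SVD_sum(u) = [[-0.23, 0.02, 0.06],[-0.14, 0.01, 0.04],[-0.05, 0.00, 0.01]] + [[0.0, -0.02, 0.01], [-0.0, 0.01, -0.01], [-0.01, 0.07, -0.05]] + [[0.0, 0.0, 0.0], [-0.00, -0.0, -0.0], [0.00, 0.00, 0.00]]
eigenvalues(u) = [(-0.22+0j), (-0.01+0.01j), (-0.01-0.01j)]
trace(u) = -0.24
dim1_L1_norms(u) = [0.31, 0.19, 0.16]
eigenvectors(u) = [[-0.87+0.00j, (0.29-0.02j), 0.29+0.02j], [(-0.49+0j), (0.49+0.15j), 0.49-0.15j], [-0.09+0.00j, 0.81+0.00j, (0.81-0j)]]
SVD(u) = [[-0.84, 0.3, 0.45], [-0.50, -0.14, -0.85], [-0.19, -0.94, 0.27]] @ diag([0.28720237051573666, 0.08430386122696133, 0.002767192144883603]) @ [[0.96, -0.08, -0.27],[0.09, -0.82, 0.57],[0.26, 0.57, 0.78]]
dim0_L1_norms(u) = [0.43, 0.09, 0.14]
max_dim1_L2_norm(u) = 0.24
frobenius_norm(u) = 0.30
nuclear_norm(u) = 0.37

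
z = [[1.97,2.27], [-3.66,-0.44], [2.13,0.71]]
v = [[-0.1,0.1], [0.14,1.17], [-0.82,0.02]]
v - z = [[-2.07, -2.17], [3.8, 1.61], [-2.95, -0.69]]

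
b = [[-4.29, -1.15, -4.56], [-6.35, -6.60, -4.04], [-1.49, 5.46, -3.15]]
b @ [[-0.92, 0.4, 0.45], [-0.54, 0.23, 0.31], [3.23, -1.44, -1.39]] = [[-10.16, 4.59, 4.05],[-3.64, 1.76, 0.71],[-11.75, 5.20, 5.4]]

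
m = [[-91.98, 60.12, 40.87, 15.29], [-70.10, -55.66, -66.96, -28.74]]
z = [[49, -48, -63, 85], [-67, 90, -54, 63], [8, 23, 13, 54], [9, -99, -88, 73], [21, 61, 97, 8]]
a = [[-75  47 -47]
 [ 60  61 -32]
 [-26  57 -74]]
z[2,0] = 8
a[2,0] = -26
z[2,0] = 8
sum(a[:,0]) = -41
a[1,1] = 61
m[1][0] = -70.1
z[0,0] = 49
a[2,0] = -26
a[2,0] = -26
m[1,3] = -28.74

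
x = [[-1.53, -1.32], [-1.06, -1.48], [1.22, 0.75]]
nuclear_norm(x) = 3.50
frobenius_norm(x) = 3.07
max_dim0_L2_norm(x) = 2.23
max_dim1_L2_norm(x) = 2.02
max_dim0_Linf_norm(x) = 1.53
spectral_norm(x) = 3.04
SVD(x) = [[-0.66, 0.21], [-0.59, -0.74], [0.46, -0.64]] @ diag([3.0386359550176314, 0.46356394690925823]) @ [[0.72, 0.69],[-0.69, 0.72]]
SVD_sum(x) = [[-1.46, -1.39], [-1.3, -1.23], [1.02, 0.97]] + [[-0.07, 0.07], [0.24, -0.25], [0.20, -0.22]]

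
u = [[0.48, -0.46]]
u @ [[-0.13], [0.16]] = [[-0.14]]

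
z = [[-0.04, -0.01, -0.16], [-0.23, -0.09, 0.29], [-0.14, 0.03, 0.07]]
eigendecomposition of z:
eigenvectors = [[(-0.36+0j), (0.25-0.36j), (0.25+0.36j)], [(0.77+0j), (0.86+0j), (0.86-0j)], [(0.52+0j), (0.06-0.24j), (0.06+0.24j)]]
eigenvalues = [(0.21+0j), (-0.14+0.02j), (-0.14-0.02j)]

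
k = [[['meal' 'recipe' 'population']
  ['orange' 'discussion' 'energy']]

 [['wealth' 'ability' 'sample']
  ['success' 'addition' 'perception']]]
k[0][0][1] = 'recipe'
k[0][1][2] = 'energy'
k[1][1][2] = 'perception'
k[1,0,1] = 'ability'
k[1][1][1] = 'addition'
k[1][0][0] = 'wealth'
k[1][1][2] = 'perception'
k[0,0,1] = 'recipe'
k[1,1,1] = 'addition'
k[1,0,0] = 'wealth'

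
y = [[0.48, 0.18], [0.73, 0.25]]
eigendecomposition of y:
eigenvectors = [[0.56,-0.34], [0.83,0.94]]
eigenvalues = [0.75, -0.02]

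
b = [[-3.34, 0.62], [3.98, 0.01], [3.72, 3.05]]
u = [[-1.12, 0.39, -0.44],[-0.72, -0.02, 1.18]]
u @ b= [[3.66, -2.03],[6.71, 3.15]]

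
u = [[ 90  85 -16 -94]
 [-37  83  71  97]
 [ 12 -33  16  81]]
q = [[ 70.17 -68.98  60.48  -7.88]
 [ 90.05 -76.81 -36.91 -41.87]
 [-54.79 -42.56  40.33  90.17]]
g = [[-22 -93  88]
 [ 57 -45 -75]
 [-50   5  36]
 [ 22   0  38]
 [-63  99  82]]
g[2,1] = 5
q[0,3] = -7.88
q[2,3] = 90.17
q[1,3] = -41.87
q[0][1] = -68.98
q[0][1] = -68.98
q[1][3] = -41.87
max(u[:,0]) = 90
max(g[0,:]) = 88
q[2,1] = -42.56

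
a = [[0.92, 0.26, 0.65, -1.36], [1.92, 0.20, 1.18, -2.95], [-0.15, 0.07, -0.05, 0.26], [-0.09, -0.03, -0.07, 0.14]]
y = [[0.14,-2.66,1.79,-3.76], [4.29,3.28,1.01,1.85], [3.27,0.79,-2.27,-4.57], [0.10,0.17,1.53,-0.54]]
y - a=[[-0.78, -2.92, 1.14, -2.40], [2.37, 3.08, -0.17, 4.80], [3.42, 0.72, -2.22, -4.83], [0.19, 0.20, 1.6, -0.68]]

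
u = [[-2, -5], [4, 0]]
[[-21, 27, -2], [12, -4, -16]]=u @ [[3, -1, -4], [3, -5, 2]]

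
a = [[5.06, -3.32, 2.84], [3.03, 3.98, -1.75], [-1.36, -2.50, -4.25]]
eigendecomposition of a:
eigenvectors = [[(-0.74+0j), (-0.74-0j), -0.19+0.00j], [-0.04+0.64j, (-0.04-0.64j), 0.26+0.00j], [0.04-0.20j, (0.04+0.2j), 0.95+0.00j]]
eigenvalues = [(4.73+3.6j), (4.73-3.6j), (-4.66+0j)]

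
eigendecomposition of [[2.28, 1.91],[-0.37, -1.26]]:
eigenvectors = [[0.99, -0.50],[-0.11, 0.87]]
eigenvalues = [2.07, -1.05]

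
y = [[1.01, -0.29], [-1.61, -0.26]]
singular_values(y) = [1.9, 0.38]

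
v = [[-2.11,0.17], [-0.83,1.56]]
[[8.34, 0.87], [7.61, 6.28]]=v@[[-3.72, -0.09],[2.9, 3.98]]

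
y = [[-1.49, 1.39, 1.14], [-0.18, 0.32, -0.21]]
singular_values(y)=[2.34, 0.37]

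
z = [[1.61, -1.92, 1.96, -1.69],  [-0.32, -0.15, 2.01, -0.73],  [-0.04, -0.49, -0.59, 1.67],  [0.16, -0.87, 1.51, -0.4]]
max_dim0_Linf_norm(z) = 2.01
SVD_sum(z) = [[0.97, -1.43, 2.46, -1.75], [0.49, -0.72, 1.24, -0.88], [-0.30, 0.44, -0.75, 0.54], [0.47, -0.69, 1.18, -0.84]] + [[0.46, -0.57, -0.28, 0.34],[-0.54, 0.68, 0.33, -0.4],[0.62, -0.78, -0.37, 0.46],[0.01, -0.02, -0.01, 0.01]] + [[0.16, 0.07, -0.23, -0.29],  [-0.31, -0.13, 0.42, 0.54],  [-0.38, -0.17, 0.53, 0.67],  [-0.26, -0.11, 0.36, 0.46]] + [[0.02, 0.01, 0.01, 0.01],[0.04, 0.03, 0.01, 0.02],[0.02, 0.02, 0.01, 0.01],[-0.06, -0.05, -0.03, -0.03]]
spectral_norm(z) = 4.37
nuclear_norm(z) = 7.67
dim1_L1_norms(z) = [7.18, 3.21, 2.79, 2.94]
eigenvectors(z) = [[-0.96+0.00j, -0.66+0.00j, -0.66-0.00j, (0.63+0j)], [0.08+0.00j, (-0.46+0.11j), -0.46-0.11j, (0.55+0j)], [-0.16+0.00j, -0.41-0.06j, (-0.41+0.06j), (-0.29+0j)], [(-0.22+0j), -0.40-0.08j, (-0.4+0.08j), 0.46+0.00j]]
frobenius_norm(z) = 4.93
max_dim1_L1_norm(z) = 7.18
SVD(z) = [[-0.80, 0.49, 0.28, -0.23], [-0.4, -0.57, -0.53, -0.48], [0.24, 0.66, -0.66, -0.27], [-0.38, 0.01, -0.45, 0.81]] @ diag([4.371148606915477, 1.7571641899757586, 1.4385228987463023, 0.10717152378433369]) @ [[-0.28, 0.41, -0.71, 0.5], [0.54, -0.67, -0.32, 0.39], [0.4, 0.18, -0.56, -0.7], [-0.69, -0.59, -0.29, -0.31]]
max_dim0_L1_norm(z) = 6.07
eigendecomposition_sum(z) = [[2.00+0.00j,(-1.28+0j),(-0.38-0j),(-1.46+0j)], [-0.16+0.00j,0.11+0.00j,(0.03+0j),0.12+0.00j], [(0.33+0j),(-0.21+0j),-0.06-0.00j,(-0.24+0j)], [0.46+0.00j,(-0.29+0j),(-0.09-0j),-0.33+0.00j]] + [[-0.23+0.30j,-0.20+0.67j,(0.27+0.13j),(0.74-1.14j)], [(-0.11+0.24j),(-0.03+0.5j),0.20+0.04j,0.32-0.91j], [-0.17+0.16j,(-0.19+0.4j),(0.15+0.1j),0.56-0.64j], [(-0.18+0.15j),-0.21+0.38j,0.15+0.11j,0.58-0.60j]] + [[(-0.23-0.3j), -0.20-0.67j, 0.27-0.13j, (0.74+1.14j)],  [-0.11-0.24j, (-0.03-0.5j), 0.20-0.04j, (0.32+0.91j)],  [-0.17-0.16j, -0.19-0.40j, 0.15-0.10j, (0.56+0.64j)],  [-0.18-0.15j, -0.21-0.38j, (0.15-0.11j), 0.58+0.60j]] + [[(0.07-0j),(-0.23-0j),1.80+0.00j,-1.70+0.00j], [0.06-0.00j,-0.20-0.00j,1.57+0.00j,-1.48+0.00j], [(-0.03+0j),0.10+0.00j,-0.83-0.00j,(0.79-0j)], [(0.05-0j),-0.16-0.00j,1.30+0.00j,(-1.23+0j)]]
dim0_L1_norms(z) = [2.13, 3.43, 6.07, 4.49]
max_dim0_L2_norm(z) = 3.24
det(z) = -1.18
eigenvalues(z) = [(1.71+0j), (0.48+0.3j), (0.48-0.3j), (-2.19+0j)]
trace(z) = 0.47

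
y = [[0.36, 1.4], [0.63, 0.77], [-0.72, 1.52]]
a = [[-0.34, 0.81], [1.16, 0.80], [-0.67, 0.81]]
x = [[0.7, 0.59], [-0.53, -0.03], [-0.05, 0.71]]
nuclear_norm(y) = 3.23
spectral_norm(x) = 1.10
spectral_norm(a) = 1.43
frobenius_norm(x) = 1.28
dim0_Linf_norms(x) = [0.7, 0.71]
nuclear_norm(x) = 1.75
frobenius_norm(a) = 1.97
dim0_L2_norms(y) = [1.02, 2.21]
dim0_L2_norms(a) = [1.38, 1.4]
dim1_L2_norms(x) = [0.92, 0.53, 0.71]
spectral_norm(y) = 2.21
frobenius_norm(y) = 2.43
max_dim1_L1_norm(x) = 1.29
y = x + a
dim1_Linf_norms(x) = [0.7, 0.53, 0.71]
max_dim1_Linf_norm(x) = 0.71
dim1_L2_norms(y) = [1.45, 0.99, 1.68]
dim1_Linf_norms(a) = [0.81, 1.16, 0.81]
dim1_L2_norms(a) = [0.88, 1.41, 1.05]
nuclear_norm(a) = 2.78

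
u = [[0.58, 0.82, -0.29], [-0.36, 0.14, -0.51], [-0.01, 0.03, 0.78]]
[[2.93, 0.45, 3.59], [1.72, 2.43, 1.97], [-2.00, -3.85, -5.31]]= u @ [[0.03, -0.22, 3.80], [2.61, -1.03, -0.69], [-2.67, -4.90, -6.73]]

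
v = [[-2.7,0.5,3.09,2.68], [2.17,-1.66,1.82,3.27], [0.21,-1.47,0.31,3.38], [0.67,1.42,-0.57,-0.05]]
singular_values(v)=[6.41, 4.07, 1.61, 1.41]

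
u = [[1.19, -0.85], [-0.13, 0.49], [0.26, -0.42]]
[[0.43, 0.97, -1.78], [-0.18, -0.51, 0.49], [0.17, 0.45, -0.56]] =u@[[0.12, 0.09, -0.97], [-0.34, -1.02, 0.74]]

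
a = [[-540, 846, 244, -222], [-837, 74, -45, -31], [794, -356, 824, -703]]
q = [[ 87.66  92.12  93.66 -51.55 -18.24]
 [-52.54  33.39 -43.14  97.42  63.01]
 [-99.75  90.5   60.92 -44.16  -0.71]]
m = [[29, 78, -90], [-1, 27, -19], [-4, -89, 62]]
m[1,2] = -19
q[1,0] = -52.54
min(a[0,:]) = -540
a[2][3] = -703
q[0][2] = 93.66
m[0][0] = 29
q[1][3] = 97.42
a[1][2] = -45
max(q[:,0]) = 87.66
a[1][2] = -45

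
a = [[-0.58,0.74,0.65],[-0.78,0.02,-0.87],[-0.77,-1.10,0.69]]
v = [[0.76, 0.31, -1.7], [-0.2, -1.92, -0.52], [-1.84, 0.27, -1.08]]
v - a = [[1.34, -0.43, -2.35], [0.58, -1.94, 0.35], [-1.07, 1.37, -1.77]]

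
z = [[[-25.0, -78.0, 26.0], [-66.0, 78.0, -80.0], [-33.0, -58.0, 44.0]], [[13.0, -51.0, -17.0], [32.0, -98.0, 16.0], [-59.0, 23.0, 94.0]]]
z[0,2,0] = -33.0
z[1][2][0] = -59.0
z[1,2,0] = -59.0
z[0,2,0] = -33.0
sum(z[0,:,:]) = -192.0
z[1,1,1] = -98.0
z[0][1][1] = 78.0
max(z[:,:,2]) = 94.0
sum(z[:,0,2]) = 9.0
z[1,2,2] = 94.0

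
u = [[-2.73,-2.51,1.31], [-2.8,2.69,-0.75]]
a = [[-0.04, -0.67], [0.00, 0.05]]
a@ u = [[1.99, -1.70, 0.45], [-0.14, 0.13, -0.04]]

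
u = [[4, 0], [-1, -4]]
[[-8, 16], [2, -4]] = u@[[-2, 4], [0, 0]]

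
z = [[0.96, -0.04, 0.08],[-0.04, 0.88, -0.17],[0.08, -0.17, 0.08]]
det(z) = 0.035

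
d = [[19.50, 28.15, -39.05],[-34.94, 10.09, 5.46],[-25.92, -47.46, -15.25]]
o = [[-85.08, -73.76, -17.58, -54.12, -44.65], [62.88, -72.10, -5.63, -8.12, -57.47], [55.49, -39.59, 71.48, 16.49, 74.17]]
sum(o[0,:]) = -275.19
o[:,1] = [-73.76, -72.1, -39.59]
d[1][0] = -34.94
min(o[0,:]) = -85.08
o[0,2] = -17.58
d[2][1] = -47.46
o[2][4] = 74.17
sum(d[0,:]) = 8.600000000000001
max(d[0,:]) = 28.15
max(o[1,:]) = 62.88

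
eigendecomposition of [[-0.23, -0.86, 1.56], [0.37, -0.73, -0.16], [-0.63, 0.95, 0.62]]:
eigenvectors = [[-0.87+0.00j, (-0.87-0j), 0.87+0.00j], [(-0.08+0.26j), -0.08-0.26j, 0.36+0.00j], [-0.08-0.41j, -0.08+0.41j, 0.33+0.00j]]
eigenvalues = [(-0.18+1j), (-0.18-1j), (0.01+0j)]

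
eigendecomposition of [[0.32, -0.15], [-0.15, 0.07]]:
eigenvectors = [[0.91, 0.42], [-0.42, 0.91]]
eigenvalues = [0.39, -0.0]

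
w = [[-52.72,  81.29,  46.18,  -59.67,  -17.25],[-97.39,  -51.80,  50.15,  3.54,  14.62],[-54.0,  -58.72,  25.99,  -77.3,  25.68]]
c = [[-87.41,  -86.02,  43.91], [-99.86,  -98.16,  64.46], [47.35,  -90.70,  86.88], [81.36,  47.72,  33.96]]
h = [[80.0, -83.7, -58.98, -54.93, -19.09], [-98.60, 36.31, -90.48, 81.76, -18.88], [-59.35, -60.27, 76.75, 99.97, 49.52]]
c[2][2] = 86.88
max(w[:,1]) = 81.29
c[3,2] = 33.96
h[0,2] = -58.98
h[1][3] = 81.76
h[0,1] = -83.7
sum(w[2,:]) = -138.35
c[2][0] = 47.35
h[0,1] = -83.7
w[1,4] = 14.62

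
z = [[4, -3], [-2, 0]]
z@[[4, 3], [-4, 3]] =[[28, 3], [-8, -6]]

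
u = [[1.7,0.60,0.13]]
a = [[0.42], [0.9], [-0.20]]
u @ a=[[1.23]]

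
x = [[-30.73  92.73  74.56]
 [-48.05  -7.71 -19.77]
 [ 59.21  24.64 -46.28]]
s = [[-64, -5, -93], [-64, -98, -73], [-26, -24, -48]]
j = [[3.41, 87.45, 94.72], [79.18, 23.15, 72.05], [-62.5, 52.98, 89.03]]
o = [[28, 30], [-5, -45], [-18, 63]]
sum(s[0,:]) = -162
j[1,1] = 23.15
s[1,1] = -98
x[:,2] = [74.56, -19.77, -46.28]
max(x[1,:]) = -7.71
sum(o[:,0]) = 5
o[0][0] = 28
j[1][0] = 79.18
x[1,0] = -48.05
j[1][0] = 79.18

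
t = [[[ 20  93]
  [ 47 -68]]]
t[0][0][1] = 93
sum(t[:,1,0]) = 47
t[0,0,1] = 93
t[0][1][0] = 47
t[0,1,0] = 47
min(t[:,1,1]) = -68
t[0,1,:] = [47, -68]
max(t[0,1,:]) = 47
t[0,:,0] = [20, 47]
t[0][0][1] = 93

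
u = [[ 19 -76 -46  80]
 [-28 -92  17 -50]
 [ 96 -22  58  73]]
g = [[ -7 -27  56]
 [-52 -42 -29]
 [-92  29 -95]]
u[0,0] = 19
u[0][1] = -76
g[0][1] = -27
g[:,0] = [-7, -52, -92]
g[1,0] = -52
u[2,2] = 58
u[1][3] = -50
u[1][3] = -50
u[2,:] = [96, -22, 58, 73]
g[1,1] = -42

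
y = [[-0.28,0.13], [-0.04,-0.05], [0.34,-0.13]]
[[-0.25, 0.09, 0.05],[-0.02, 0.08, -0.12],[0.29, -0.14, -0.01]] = y @ [[0.76, -0.78, 0.7], [-0.28, -0.99, 1.88]]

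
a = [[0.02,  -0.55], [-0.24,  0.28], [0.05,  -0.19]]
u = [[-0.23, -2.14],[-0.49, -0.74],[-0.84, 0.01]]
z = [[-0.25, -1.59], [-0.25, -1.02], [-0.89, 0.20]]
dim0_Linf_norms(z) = [0.89, 1.59]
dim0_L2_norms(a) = [0.25, 0.65]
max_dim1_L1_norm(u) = 2.37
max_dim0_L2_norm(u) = 2.26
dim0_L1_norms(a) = [0.31, 1.02]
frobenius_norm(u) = 2.48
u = a + z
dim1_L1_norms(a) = [0.57, 0.52, 0.24]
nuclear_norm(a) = 0.86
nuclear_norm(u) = 3.21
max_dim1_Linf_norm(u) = 2.14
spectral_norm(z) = 1.92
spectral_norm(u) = 2.30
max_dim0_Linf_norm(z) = 1.59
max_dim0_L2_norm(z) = 1.9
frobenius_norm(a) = 0.69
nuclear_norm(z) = 2.84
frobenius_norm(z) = 2.13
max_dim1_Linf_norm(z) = 1.59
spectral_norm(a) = 0.66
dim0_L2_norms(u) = [1.0, 2.26]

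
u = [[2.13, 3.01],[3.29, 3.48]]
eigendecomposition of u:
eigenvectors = [[-0.76, -0.61], [0.65, -0.79]]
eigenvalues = [-0.41, 6.02]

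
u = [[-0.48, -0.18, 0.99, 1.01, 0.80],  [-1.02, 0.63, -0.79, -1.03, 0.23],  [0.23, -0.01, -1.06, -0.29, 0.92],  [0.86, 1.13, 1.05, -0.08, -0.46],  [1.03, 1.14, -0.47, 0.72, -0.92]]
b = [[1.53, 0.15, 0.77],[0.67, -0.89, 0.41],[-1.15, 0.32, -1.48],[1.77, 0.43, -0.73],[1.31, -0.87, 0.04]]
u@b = [[0.84, 0.14, -2.61],[-1.75, -1.61, 1.40],[2.26, -1.22, 1.99],[0.12, -0.17, -0.39],[2.95, 0.10, 1.39]]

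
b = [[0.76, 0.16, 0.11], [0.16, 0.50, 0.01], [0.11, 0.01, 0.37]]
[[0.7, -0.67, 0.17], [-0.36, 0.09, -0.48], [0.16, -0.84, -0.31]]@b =[[0.44,-0.22,0.13], [-0.31,-0.02,-0.22], [-0.05,-0.40,-0.11]]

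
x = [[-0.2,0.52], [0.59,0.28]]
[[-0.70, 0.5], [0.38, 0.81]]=x@[[1.09, 0.78], [-0.93, 1.26]]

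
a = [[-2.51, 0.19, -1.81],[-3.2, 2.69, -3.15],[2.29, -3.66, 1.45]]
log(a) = [[(0.29+3.5j), 0.92-0.57j, 0.64+0.35j], [(-0.33+1.41j), (1.4+0.89j), (-0.27+1.36j)], [0.77-1.30j, -1.22+2.08j, (0.46+1.89j)]]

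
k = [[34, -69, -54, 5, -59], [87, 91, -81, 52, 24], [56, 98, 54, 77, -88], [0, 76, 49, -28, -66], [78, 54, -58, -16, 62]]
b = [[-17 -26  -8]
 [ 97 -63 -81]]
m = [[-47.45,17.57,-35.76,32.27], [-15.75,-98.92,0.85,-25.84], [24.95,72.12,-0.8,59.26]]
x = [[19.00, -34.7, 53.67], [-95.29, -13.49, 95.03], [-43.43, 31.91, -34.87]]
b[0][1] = -26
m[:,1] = [17.57, -98.92, 72.12]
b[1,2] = -81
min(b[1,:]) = -81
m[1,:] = [-15.75, -98.92, 0.85, -25.84]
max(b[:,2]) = -8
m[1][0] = -15.75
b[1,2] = -81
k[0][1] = -69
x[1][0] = -95.29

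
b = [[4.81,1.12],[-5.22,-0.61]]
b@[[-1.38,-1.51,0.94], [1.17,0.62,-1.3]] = [[-5.33,-6.57,3.07],  [6.49,7.50,-4.11]]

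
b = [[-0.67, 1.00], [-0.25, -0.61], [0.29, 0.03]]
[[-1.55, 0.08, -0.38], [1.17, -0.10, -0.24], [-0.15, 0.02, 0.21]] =b @ [[-0.35, 0.07, 0.72], [-1.78, 0.13, 0.1]]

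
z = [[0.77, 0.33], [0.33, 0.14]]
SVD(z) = [[-0.92, -0.39], [-0.39, 0.92]] @ diag([0.9112071897723664, 0.0012071897723664909]) @ [[-0.92, -0.39], [0.39, -0.92]]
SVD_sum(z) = [[0.77, 0.33], [0.33, 0.14]] + [[-0.00, 0.0], [0.0, -0.00]]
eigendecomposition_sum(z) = [[0.77, 0.33],[0.33, 0.14]] + [[-0.0, 0.0], [0.00, -0.0]]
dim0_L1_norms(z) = [1.1, 0.47]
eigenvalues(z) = [0.91, -0.0]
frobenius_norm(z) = 0.91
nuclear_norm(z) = 0.91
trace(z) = 0.91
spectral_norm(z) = 0.91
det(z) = -0.00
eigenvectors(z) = [[0.92, -0.39], [0.39, 0.92]]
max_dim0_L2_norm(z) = 0.84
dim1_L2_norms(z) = [0.84, 0.36]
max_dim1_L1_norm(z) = 1.1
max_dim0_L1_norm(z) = 1.1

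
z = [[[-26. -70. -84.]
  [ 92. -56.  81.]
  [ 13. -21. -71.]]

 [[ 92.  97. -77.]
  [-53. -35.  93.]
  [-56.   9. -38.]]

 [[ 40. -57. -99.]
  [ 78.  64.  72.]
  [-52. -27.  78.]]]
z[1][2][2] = -38.0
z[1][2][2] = -38.0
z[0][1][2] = 81.0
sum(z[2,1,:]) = 214.0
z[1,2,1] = 9.0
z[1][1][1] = -35.0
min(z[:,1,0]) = -53.0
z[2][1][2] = 72.0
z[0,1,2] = 81.0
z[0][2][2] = -71.0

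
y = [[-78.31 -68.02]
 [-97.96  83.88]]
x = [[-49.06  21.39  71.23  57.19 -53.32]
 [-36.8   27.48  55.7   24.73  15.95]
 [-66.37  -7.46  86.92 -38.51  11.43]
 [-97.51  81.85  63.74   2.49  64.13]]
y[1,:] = [-97.96, 83.88]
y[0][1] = -68.02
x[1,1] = 27.48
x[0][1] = 21.39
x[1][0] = -36.8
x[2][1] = -7.46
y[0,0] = -78.31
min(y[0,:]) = -78.31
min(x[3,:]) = -97.51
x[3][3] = 2.49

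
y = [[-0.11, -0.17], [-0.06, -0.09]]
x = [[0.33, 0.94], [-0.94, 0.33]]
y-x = [[-0.44, -1.11], [0.88, -0.42]]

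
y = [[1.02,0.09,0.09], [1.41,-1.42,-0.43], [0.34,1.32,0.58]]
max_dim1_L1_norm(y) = 3.26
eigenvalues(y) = [-1.09, 1.17, 0.11]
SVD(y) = [[-0.21, 0.62, -0.76], [-0.88, 0.22, 0.42], [0.43, 0.75, 0.5]] @ diag([2.3020837958302764, 1.4625855621274704, 0.04066534681937018]) @ [[-0.57, 0.78, 0.26], [0.82, 0.50, 0.27], [-0.08, -0.37, 0.93]]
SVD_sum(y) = [[0.28,-0.38,-0.13], [1.15,-1.58,-0.53], [-0.56,0.77,0.26]] + [[0.74,0.46,0.25], [0.26,0.16,0.09], [0.90,0.56,0.3]] + [[0.00, 0.01, -0.03], [-0.0, -0.01, 0.02], [-0.00, -0.01, 0.02]]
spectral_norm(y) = 2.30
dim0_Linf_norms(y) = [1.41, 1.42, 0.58]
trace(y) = 0.18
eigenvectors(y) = [[-0.01, 0.59, -0.06], [0.79, 0.19, -0.32], [-0.62, 0.78, 0.94]]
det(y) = -0.14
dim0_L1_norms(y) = [2.77, 2.83, 1.1]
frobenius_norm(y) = 2.73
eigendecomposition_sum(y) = [[-0.01, 0.01, 0.0], [1.01, -1.41, -0.42], [-0.79, 1.11, 0.33]] + [[1.02, 0.08, 0.09], [0.33, 0.03, 0.03], [1.33, 0.11, 0.12]] + [[0.01, -0.01, -0.01], [0.07, -0.03, -0.04], [-0.2, 0.1, 0.13]]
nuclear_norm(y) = 3.81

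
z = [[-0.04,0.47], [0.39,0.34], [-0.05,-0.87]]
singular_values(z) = [1.06, 0.36]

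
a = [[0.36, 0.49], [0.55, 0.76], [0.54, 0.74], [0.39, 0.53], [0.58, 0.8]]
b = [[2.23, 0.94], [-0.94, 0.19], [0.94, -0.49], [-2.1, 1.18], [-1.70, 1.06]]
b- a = [[1.87, 0.45],  [-1.49, -0.57],  [0.40, -1.23],  [-2.49, 0.65],  [-2.28, 0.26]]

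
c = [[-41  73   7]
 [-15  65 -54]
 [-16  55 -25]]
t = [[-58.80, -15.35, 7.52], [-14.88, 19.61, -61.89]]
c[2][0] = -16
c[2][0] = -16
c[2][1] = 55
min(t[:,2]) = -61.89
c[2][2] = -25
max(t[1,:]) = 19.61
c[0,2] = 7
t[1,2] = -61.89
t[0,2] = 7.52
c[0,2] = 7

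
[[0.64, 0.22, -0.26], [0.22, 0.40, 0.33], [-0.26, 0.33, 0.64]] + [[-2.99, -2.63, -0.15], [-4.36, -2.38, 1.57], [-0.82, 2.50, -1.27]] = [[-2.35, -2.41, -0.41], [-4.14, -1.98, 1.90], [-1.08, 2.83, -0.63]]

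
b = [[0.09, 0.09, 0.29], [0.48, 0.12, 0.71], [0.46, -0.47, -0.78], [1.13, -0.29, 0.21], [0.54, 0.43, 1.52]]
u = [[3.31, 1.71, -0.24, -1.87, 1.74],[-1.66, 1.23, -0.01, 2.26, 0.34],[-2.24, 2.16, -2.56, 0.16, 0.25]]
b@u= [[-0.5, 0.89, -0.76, 0.08, 0.26], [-0.2, 2.5, -1.93, -0.51, 1.05], [4.05, -1.48, 1.89, -2.05, 0.45], [3.75, 2.03, -0.81, -2.73, 1.92], [-2.33, 4.74, -4.03, 0.21, 1.47]]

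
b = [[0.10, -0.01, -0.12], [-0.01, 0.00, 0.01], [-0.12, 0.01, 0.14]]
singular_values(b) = [0.24, 0.0, 0.0]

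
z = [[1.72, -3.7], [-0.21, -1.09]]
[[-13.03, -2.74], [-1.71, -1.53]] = z@[[-2.97, 1.01], [2.14, 1.21]]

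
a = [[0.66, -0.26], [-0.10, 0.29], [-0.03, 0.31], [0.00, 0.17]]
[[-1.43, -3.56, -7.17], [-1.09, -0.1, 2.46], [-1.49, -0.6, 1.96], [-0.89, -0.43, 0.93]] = a @[[-4.22, -6.40, -8.70], [-5.22, -2.55, 5.49]]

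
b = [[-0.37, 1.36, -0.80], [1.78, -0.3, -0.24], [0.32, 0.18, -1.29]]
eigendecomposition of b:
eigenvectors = [[0.63, 0.64, -0.21], [0.77, -0.76, 0.59], [0.14, -0.12, 0.78]]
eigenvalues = [1.11, -1.83, -1.24]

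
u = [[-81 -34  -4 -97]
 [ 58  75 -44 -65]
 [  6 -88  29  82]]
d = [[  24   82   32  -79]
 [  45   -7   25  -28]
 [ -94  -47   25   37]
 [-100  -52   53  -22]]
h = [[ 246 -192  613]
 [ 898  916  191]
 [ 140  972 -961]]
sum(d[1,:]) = 35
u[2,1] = -88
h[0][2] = 613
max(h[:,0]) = 898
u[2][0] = 6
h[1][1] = 916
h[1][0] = 898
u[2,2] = 29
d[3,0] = -100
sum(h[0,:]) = 667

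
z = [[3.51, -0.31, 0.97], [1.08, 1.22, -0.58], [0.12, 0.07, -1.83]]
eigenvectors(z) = [[0.9, -0.13, -0.16], [0.44, -0.99, 0.24], [0.03, -0.03, 0.96]]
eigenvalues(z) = [3.39, 1.35, -1.83]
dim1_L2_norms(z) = [3.65, 1.73, 1.84]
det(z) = -8.35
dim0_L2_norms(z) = [3.67, 1.26, 2.15]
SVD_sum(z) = [[3.52, -0.02, 0.94], [0.86, -0.00, 0.23], [-0.35, 0.0, -0.09]] + [[-0.03, -0.05, 0.12], [0.30, 0.47, -1.11], [0.41, 0.64, -1.51]] + [[0.02, -0.24, -0.1], [-0.08, 0.75, 0.30], [0.06, -0.57, -0.23]]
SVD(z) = [[-0.97,0.06,0.25], [-0.24,-0.59,-0.77], [0.10,-0.8,0.59]] @ diag([3.7664422614843533, 2.1015746703747373, 1.0553656218315721]) @ [[-0.97, 0.01, -0.26], [-0.24, -0.38, 0.89], [0.09, -0.93, -0.37]]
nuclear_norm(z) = 6.92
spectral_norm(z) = 3.77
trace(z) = 2.90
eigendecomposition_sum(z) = [[3.61,-0.49,0.73], [1.77,-0.24,0.36], [0.11,-0.01,0.02]] + [[-0.09, 0.19, -0.06], [-0.70, 1.45, -0.48], [-0.02, 0.04, -0.01]] + [[-0.01, -0.01, 0.31], [0.01, 0.01, -0.46], [0.03, 0.05, -1.84]]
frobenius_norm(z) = 4.44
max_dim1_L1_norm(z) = 4.79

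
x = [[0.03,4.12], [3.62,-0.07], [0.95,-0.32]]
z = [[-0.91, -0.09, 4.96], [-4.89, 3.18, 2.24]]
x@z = [[-20.17, 13.1, 9.38], [-2.95, -0.55, 17.8], [0.70, -1.10, 4.0]]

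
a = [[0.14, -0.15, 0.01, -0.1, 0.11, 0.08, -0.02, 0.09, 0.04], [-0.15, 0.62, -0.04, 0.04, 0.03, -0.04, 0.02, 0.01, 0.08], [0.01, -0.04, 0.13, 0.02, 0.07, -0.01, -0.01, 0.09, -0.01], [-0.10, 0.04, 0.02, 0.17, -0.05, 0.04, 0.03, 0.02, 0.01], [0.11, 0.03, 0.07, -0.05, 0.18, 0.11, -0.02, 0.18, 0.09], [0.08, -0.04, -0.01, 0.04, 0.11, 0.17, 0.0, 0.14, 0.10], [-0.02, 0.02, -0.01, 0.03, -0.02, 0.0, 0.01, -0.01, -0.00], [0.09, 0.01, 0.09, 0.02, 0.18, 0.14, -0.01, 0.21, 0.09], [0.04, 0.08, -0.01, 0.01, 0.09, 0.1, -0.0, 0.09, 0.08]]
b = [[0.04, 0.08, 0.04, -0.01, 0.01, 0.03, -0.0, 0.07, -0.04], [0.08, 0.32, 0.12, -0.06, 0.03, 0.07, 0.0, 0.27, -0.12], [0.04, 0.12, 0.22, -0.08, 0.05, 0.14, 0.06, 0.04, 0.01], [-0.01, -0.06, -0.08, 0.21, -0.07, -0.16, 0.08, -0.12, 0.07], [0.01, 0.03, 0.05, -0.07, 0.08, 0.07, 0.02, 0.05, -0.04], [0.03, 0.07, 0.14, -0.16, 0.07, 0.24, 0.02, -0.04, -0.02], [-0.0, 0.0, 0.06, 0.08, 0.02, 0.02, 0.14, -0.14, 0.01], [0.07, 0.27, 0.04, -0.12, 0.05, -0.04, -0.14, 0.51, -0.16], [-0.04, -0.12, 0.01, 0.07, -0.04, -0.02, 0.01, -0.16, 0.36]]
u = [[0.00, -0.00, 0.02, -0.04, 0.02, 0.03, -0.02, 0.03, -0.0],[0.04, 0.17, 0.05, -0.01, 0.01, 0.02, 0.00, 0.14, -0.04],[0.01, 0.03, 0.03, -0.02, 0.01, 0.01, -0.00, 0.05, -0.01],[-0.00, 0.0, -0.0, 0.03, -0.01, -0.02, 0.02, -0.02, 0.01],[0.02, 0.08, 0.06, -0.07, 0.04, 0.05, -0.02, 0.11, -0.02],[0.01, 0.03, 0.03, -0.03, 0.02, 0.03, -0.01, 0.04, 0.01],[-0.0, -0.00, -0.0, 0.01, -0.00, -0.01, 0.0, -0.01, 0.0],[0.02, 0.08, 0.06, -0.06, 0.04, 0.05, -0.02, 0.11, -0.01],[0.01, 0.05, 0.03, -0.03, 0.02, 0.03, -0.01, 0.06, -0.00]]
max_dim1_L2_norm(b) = 0.63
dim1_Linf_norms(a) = [0.15, 0.62, 0.13, 0.17, 0.18, 0.17, 0.03, 0.21, 0.1]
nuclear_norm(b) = 2.12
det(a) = -0.00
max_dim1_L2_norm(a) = 0.65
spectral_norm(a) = 0.69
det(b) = 0.00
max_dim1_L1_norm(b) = 1.4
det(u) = 0.00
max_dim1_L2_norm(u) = 0.23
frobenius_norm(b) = 1.10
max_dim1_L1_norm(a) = 1.03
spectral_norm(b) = 0.90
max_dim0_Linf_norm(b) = 0.51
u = a @ b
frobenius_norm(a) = 0.96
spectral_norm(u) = 0.36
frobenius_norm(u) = 0.38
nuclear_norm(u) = 0.55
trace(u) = 0.41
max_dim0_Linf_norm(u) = 0.17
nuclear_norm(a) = 1.74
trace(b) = 2.12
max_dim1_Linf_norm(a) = 0.62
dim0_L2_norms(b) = [0.13, 0.47, 0.31, 0.33, 0.16, 0.34, 0.22, 0.63, 0.42]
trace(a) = 1.71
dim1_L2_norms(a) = [0.28, 0.65, 0.18, 0.22, 0.33, 0.28, 0.05, 0.35, 0.2]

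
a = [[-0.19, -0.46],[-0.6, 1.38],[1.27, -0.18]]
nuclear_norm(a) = 2.80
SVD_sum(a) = [[0.14, -0.15], [-0.97, 1.04], [0.68, -0.73]] + [[-0.33, -0.31], [0.37, 0.34], [0.59, 0.55]]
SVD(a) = [[0.12, 0.43], [-0.81, -0.48], [0.57, -0.77]] @ diag([1.7465402958529361, 1.0521392469449746]) @ [[0.68, -0.73], [-0.73, -0.68]]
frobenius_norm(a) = 2.04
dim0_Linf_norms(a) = [1.27, 1.38]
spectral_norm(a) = 1.75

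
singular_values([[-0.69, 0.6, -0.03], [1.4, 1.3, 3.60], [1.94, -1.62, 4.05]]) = [5.94, 2.15, 0.53]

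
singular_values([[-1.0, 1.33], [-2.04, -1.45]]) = [2.5, 1.66]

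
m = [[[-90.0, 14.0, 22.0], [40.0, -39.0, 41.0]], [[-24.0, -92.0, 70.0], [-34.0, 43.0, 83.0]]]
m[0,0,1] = 14.0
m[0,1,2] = 41.0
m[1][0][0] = -24.0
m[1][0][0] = -24.0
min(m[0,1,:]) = -39.0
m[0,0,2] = 22.0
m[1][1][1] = 43.0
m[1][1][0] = -34.0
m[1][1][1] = 43.0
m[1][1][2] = 83.0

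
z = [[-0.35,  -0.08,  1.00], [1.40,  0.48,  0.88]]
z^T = [[-0.35, 1.40],[-0.08, 0.48],[1.00, 0.88]]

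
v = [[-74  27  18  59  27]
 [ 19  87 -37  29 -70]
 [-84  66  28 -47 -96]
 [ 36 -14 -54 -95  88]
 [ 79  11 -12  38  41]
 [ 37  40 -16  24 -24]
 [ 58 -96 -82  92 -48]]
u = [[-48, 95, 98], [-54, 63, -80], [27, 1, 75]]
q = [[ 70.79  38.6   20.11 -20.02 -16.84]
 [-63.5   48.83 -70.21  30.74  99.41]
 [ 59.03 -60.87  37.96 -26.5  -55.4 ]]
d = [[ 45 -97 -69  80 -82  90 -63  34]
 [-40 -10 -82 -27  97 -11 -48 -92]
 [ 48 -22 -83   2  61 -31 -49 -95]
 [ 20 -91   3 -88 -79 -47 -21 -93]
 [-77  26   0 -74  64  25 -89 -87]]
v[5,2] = -16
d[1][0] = -40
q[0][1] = 38.6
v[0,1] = 27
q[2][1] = -60.87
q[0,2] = 20.11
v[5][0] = 37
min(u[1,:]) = -80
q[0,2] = 20.11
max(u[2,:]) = 75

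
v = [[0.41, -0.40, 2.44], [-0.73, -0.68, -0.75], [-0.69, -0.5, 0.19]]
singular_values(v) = [2.63, 1.28, 0.22]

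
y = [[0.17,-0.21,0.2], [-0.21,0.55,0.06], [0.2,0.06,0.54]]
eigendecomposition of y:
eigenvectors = [[-0.86, -0.51, 0.07], [-0.37, 0.7, 0.61], [0.36, -0.5, 0.79]]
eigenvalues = [-0.0, 0.66, 0.6]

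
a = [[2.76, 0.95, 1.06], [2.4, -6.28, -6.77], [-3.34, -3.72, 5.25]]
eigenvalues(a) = [6.59, 3.37, -8.23]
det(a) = -182.69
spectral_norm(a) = 9.99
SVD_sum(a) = [[-0.12, 0.16, 0.3],[3.14, -4.03, -7.65],[-1.32, 1.70, 3.23]] + [[0.67, 1.43, -0.47],[-1.03, -2.17, 0.72],[-2.49, -5.28, 1.76]] + [[2.21, -0.63, 1.24], [0.29, -0.08, 0.16], [0.48, -0.14, 0.27]]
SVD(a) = [[-0.04, 0.24, -0.97], [0.92, -0.37, -0.13], [-0.39, -0.9, -0.21]] @ diag([9.989948347528877, 6.796494574157208, 2.6907421870474075]) @ [[0.34, -0.44, -0.83], [0.41, 0.87, -0.29], [-0.85, 0.24, -0.47]]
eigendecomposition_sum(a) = [[-1.10,-0.37,1.00],  [3.57,1.2,-3.23],  [-7.17,-2.41,6.49]] + [[3.91, 0.52, -0.34], [-1.63, -0.22, 0.14], [3.72, 0.49, -0.33]] + [[-0.05, 0.8, 0.41], [0.47, -7.26, -3.68], [0.12, -1.81, -0.92]]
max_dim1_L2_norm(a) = 9.54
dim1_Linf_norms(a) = [2.76, 6.77, 5.25]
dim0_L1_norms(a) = [8.5, 10.95, 13.08]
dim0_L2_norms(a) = [4.95, 7.36, 8.63]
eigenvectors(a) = [[-0.14, 0.69, -0.11], [0.44, -0.29, 0.96], [-0.89, 0.66, 0.24]]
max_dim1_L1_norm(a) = 15.45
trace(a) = 1.73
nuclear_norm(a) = 19.48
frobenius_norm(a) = 12.38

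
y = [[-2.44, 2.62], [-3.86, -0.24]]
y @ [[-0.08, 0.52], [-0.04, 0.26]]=[[0.09, -0.59], [0.32, -2.07]]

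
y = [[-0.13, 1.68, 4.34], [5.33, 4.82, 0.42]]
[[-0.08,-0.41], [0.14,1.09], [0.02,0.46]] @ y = [[-2.17, -2.11, -0.52], [5.79, 5.49, 1.07], [2.45, 2.25, 0.28]]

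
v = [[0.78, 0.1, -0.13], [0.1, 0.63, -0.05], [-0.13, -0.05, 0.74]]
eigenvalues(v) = [0.93, 0.58, 0.64]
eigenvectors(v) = [[-0.73, -0.52, 0.44],  [-0.34, 0.84, 0.42],  [0.59, -0.15, 0.79]]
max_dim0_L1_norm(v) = 1.01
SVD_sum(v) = [[0.5, 0.23, -0.4], [0.23, 0.11, -0.19], [-0.40, -0.19, 0.32]] + [[0.13, 0.12, 0.23],  [0.12, 0.11, 0.21],  [0.23, 0.21, 0.40]] + [[0.15, -0.25, 0.05], [-0.25, 0.41, -0.07], [0.05, -0.07, 0.01]]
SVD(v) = [[-0.73, -0.44, 0.52], [-0.34, -0.42, -0.84], [0.59, -0.79, 0.15]] @ diag([0.9309341317459805, 0.6411624043991659, 0.5779034638548539]) @ [[-0.73, -0.34, 0.59],[-0.44, -0.42, -0.79],[0.52, -0.84, 0.15]]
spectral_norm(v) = 0.93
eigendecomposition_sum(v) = [[0.50,0.23,-0.40], [0.23,0.11,-0.19], [-0.4,-0.19,0.32]] + [[0.15, -0.25, 0.05], [-0.25, 0.41, -0.07], [0.05, -0.07, 0.01]] + [[0.13, 0.12, 0.23], [0.12, 0.11, 0.21], [0.23, 0.21, 0.40]]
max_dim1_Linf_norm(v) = 0.78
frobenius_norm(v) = 1.27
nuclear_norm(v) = 2.15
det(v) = 0.34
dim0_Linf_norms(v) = [0.78, 0.63, 0.74]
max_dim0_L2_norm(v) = 0.8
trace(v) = 2.15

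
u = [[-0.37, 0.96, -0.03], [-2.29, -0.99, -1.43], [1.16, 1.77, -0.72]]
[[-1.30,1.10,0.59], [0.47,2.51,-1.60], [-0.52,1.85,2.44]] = u @ [[0.74, -0.6, 0.59], [-1.09, 0.87, 0.83], [-0.76, -1.40, -0.4]]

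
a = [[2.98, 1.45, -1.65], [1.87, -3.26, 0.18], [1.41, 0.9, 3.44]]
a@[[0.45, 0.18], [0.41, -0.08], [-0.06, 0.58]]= [[2.03, -0.54], [-0.51, 0.7], [0.80, 2.18]]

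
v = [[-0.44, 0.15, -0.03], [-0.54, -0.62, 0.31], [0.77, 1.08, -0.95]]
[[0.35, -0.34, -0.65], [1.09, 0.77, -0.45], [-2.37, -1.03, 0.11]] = v@[[-0.95, 0.2, 1.41], [-0.15, -1.83, 0.01], [1.55, -0.83, 1.04]]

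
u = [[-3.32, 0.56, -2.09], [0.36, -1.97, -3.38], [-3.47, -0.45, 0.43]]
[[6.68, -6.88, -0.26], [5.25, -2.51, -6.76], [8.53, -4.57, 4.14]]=u@[[-2.19, 1.45, -1.0], [-2.43, -0.11, 0.21], [-0.37, 0.96, 1.77]]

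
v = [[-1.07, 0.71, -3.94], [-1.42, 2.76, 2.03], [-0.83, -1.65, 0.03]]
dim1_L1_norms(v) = [5.72, 6.21, 2.51]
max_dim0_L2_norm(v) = 4.43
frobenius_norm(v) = 5.86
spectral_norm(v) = 4.52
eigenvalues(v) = [(-2.55+0j), (2.13+2.12j), (2.13-2.12j)]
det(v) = -23.10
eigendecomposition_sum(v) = [[(-1.64-0j),(-0.45+0j),-2.16+0.00j],[-0.19-0.00j,(-0.05+0j),-0.25+0.00j],[(-0.65-0j),-0.18+0.00j,(-0.85+0j)]] + [[0.29+0.47j, (0.58-0.96j), -0.89-0.91j], [(-0.61+0.46j), 1.41+0.68j, (1.14-1.36j)], [-0.09-0.45j, (-0.74+0.59j), 0.44+0.98j]] + [[(0.29-0.47j), 0.58+0.96j, -0.89+0.91j], [(-0.61-0.46j), (1.41-0.68j), (1.14+1.36j)], [-0.09+0.45j, -0.74-0.59j, 0.44-0.98j]]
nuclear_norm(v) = 9.43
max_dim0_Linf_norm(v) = 3.94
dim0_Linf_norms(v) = [1.42, 2.76, 3.94]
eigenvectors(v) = [[(-0.92+0j), -0.05+0.52j, (-0.05-0.52j)], [-0.11+0.00j, -0.73+0.00j, (-0.73-0j)], [-0.37+0.00j, (0.19-0.4j), 0.19+0.40j]]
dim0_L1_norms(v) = [3.32, 5.12, 6.0]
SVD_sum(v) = [[-0.08, -0.97, -3.49], [0.06, 0.72, 2.57], [-0.01, -0.12, -0.42]] + [[-0.82, 1.76, -0.47], [-1.05, 2.23, -0.6], [0.46, -0.98, 0.26]] + [[-0.17,-0.07,0.02], [-0.43,-0.19,0.06], [-1.28,-0.55,0.18]]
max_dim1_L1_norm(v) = 6.21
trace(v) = 1.72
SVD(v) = [[0.80,-0.58,-0.12],[-0.59,-0.74,-0.32],[0.10,0.33,-0.94]] @ diag([4.521592947807578, 3.41420176943498, 1.4960693472977156]) @ [[-0.02, -0.27, -0.96], [0.41, -0.88, 0.24], [0.91, 0.39, -0.13]]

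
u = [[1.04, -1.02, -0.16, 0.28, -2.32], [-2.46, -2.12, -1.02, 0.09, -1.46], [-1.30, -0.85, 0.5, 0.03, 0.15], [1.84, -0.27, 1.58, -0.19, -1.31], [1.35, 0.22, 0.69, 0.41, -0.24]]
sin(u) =[[1.37, -0.79, 0.26, 0.28, -2.05], [-1.47, -0.14, -0.62, -0.57, 0.40], [-0.93, -0.09, 0.4, -0.26, 0.72], [1.70, -1.2, 1.53, 0.06, -2.44], [1.19, -0.23, 0.65, 0.65, -0.63]]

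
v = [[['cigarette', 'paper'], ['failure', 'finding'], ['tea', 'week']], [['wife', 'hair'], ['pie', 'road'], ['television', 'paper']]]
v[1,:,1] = ['hair', 'road', 'paper']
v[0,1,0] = 'failure'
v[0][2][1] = 'week'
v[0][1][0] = 'failure'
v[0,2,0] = 'tea'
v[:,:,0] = [['cigarette', 'failure', 'tea'], ['wife', 'pie', 'television']]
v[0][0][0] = 'cigarette'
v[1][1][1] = 'road'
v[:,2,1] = ['week', 'paper']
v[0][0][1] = 'paper'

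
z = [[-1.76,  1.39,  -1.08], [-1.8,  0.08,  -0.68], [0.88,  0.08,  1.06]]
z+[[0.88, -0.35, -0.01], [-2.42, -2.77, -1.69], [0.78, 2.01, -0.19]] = [[-0.88, 1.04, -1.09],[-4.22, -2.69, -2.37],[1.66, 2.09, 0.87]]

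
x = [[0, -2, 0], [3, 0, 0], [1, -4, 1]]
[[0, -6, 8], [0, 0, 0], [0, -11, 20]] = x@[[0, 0, 0], [0, 3, -4], [0, 1, 4]]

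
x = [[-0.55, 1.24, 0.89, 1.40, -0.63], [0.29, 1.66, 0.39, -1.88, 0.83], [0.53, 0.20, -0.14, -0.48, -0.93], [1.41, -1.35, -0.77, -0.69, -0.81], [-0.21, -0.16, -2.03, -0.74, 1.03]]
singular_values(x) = [3.34, 2.86, 2.1, 1.05, 0.29]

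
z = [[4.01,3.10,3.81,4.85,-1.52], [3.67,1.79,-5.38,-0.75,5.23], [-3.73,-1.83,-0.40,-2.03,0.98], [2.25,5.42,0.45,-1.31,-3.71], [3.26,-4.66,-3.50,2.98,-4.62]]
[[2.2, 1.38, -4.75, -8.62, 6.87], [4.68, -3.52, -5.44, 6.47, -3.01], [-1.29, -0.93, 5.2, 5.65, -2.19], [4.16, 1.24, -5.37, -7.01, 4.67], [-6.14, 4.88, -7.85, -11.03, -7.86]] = z@ [[-0.29, 0.14, -0.81, -0.82, 0.05], [1.23, -0.25, -0.48, 0.02, 0.87], [-0.36, 0.02, 0.92, -0.15, 1.01], [0.3, 0.11, -0.55, -0.50, 0.07], [0.35, -0.65, 0.56, 1.58, 0.14]]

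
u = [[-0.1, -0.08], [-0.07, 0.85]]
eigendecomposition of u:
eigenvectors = [[-1.0, 0.08], [-0.07, -1.00]]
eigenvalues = [-0.11, 0.86]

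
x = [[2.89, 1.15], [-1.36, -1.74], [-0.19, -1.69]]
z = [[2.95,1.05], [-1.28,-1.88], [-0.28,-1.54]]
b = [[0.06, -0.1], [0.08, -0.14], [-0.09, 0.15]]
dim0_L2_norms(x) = [3.2, 2.68]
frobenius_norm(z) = 4.17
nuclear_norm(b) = 0.27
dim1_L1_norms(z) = [4.0, 3.16, 1.82]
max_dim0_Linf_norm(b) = 0.15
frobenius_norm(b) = 0.26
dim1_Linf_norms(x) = [2.89, 1.74, 1.69]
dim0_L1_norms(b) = [0.23, 0.39]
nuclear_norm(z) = 5.45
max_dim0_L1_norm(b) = 0.39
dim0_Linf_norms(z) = [2.95, 1.88]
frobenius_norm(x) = 4.18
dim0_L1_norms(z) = [4.51, 4.47]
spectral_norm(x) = 3.86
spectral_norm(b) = 0.26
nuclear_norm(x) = 5.45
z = x + b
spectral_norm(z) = 3.86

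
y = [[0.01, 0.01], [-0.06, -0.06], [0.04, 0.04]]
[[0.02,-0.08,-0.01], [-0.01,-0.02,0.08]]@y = [[0.00, 0.0],[0.00, 0.0]]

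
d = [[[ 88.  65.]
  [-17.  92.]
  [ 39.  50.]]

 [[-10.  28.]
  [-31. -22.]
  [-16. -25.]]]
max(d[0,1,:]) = 92.0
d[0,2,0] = 39.0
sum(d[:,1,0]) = -48.0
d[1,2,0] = -16.0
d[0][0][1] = 65.0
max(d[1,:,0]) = -10.0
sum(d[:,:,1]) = 188.0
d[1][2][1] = -25.0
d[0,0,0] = 88.0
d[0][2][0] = 39.0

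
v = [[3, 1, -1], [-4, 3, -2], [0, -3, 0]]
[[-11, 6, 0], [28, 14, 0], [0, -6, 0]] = v@[[-5, 0, 0], [0, 2, 0], [-4, -4, 0]]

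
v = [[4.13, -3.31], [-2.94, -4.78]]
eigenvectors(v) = [[0.96, 0.32],[-0.28, 0.95]]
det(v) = -29.47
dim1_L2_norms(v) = [5.29, 5.61]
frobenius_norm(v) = 7.71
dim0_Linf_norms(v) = [4.13, 4.78]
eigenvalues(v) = [5.11, -5.76]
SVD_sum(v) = [[-0.15,-3.11],[-0.23,-4.91]] + [[4.28,-0.20], [-2.71,0.13]]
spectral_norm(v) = 5.82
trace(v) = -0.65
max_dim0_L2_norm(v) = 5.81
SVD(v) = [[0.54, 0.84], [0.84, -0.54]] @ diag([5.815715876459077, 5.067785398406471]) @ [[-0.05,-1.0], [1.0,-0.05]]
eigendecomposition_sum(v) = [[4.65, -1.56], [-1.38, 0.46]] + [[-0.52, -1.75], [-1.56, -5.24]]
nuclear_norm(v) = 10.88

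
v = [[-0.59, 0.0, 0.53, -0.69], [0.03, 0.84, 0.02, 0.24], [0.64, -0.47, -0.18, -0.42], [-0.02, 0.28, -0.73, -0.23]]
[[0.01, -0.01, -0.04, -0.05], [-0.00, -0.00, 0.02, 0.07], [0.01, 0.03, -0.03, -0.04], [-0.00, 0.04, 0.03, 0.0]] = v @ [[0.01, 0.02, -0.02, 0.03],  [-0.00, 0.01, 0.02, 0.07],  [0.01, -0.04, -0.04, 0.01],  [-0.02, -0.04, 0.04, 0.05]]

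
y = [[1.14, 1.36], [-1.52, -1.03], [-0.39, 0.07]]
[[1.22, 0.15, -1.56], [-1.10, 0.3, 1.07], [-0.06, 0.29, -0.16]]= y @[[0.27, -0.63, 0.17], [0.67, 0.64, -1.29]]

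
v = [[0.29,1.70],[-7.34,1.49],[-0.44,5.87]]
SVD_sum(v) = [[-0.53, 0.31], [-6.11, 3.58], [-2.89, 1.69]] + [[0.82, 1.39], [-1.23, -2.09], [2.45, 4.18]]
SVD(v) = [[0.08,-0.29],[0.90,0.43],[0.43,-0.86]] @ diag([7.860611941469076, 5.650759232672525]) @ [[-0.86, 0.51], [-0.51, -0.86]]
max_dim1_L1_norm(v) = 8.83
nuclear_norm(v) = 13.51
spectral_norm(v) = 7.86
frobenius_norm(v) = 9.68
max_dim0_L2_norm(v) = 7.36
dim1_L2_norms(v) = [1.72, 7.49, 5.89]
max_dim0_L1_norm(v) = 9.06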